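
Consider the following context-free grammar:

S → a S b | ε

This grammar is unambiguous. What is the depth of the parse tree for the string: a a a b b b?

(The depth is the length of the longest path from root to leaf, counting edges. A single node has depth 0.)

4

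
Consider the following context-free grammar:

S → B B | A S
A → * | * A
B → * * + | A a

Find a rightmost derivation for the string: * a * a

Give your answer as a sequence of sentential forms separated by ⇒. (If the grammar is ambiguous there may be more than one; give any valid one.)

S ⇒ B B ⇒ B A a ⇒ B * a ⇒ A a * a ⇒ * a * a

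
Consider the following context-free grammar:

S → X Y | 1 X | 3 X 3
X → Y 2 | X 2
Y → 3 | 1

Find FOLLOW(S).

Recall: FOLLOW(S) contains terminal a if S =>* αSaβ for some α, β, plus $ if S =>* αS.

We compute FOLLOW(S) using the standard algorithm.
FOLLOW(S) starts with {$}.
FIRST(S) = {1, 3}
FIRST(X) = {1, 3}
FIRST(Y) = {1, 3}
FOLLOW(S) = {$}
FOLLOW(X) = {$, 1, 2, 3}
FOLLOW(Y) = {$, 2}
Therefore, FOLLOW(S) = {$}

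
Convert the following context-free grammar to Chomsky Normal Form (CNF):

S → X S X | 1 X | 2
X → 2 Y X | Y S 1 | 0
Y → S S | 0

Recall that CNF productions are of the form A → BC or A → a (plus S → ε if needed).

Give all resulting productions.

T1 → 1; S → 2; T2 → 2; X → 0; Y → 0; S → X X0; X0 → S X; S → T1 X; X → T2 X1; X1 → Y X; X → Y X2; X2 → S T1; Y → S S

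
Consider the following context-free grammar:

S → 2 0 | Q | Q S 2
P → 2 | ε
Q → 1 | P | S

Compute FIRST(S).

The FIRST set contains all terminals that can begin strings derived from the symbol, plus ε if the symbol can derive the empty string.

We compute FIRST(S) using the standard algorithm.
FIRST(P) = {2, ε}
FIRST(Q) = {1, 2, ε}
FIRST(S) = {1, 2, ε}
Therefore, FIRST(S) = {1, 2, ε}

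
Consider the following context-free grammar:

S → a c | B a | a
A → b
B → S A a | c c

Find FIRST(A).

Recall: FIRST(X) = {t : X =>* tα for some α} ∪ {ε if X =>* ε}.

We compute FIRST(A) using the standard algorithm.
FIRST(A) = {b}
FIRST(B) = {a, c}
FIRST(S) = {a, c}
Therefore, FIRST(A) = {b}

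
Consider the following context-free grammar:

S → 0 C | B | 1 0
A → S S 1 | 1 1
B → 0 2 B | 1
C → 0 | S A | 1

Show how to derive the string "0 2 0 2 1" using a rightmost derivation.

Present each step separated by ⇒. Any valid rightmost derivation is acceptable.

S ⇒ B ⇒ 0 2 B ⇒ 0 2 0 2 B ⇒ 0 2 0 2 1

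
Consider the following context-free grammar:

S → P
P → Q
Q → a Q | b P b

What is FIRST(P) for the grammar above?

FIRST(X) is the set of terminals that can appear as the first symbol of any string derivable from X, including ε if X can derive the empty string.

We compute FIRST(P) using the standard algorithm.
FIRST(P) = {a, b}
FIRST(Q) = {a, b}
FIRST(S) = {a, b}
Therefore, FIRST(P) = {a, b}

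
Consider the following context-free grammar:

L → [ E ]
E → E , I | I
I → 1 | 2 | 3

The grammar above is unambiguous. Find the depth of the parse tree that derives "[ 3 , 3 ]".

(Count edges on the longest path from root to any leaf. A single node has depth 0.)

4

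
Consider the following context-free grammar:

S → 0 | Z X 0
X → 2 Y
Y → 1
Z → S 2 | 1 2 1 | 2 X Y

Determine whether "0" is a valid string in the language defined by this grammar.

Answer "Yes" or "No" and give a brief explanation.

Yes - a valid derivation exists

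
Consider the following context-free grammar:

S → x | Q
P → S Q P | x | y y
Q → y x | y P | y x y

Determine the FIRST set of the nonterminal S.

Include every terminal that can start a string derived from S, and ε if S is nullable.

We compute FIRST(S) using the standard algorithm.
FIRST(P) = {x, y}
FIRST(Q) = {y}
FIRST(S) = {x, y}
Therefore, FIRST(S) = {x, y}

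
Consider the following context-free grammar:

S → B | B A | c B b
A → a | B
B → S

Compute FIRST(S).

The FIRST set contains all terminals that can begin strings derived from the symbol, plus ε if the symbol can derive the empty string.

We compute FIRST(S) using the standard algorithm.
FIRST(A) = {a, c}
FIRST(B) = {c}
FIRST(S) = {c}
Therefore, FIRST(S) = {c}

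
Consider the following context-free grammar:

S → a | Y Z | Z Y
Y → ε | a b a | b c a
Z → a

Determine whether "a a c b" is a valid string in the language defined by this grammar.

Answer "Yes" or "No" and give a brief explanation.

No - no valid derivation exists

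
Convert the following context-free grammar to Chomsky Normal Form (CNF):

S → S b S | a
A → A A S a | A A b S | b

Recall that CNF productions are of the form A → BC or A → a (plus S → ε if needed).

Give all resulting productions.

TB → b; S → a; TA → a; A → b; S → S X0; X0 → TB S; A → A X1; X1 → A X2; X2 → S TA; A → A X3; X3 → A X4; X4 → TB S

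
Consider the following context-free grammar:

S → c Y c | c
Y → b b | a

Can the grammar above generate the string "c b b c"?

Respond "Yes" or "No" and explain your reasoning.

Yes - a valid derivation exists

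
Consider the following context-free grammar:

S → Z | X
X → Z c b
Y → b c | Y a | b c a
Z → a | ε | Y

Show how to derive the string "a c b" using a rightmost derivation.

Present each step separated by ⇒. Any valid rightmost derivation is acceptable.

S ⇒ X ⇒ Z c b ⇒ a c b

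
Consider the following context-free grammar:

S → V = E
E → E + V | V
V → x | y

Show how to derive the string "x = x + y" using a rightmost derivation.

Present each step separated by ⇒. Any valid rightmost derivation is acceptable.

S ⇒ V = E ⇒ V = E + V ⇒ V = E + y ⇒ V = V + y ⇒ V = x + y ⇒ x = x + y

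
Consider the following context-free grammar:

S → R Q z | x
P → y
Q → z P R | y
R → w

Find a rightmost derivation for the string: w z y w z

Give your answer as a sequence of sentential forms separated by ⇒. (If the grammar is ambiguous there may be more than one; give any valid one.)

S ⇒ R Q z ⇒ R z P R z ⇒ R z P w z ⇒ R z y w z ⇒ w z y w z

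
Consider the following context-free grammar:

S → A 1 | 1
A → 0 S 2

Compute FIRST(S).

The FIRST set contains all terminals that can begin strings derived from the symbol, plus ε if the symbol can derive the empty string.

We compute FIRST(S) using the standard algorithm.
FIRST(A) = {0}
FIRST(S) = {0, 1}
Therefore, FIRST(S) = {0, 1}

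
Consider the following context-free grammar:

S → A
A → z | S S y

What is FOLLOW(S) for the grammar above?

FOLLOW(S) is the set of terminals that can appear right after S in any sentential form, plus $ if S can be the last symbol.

We compute FOLLOW(S) using the standard algorithm.
FOLLOW(S) starts with {$}.
FIRST(A) = {z}
FIRST(S) = {z}
FOLLOW(A) = {$, y, z}
FOLLOW(S) = {$, y, z}
Therefore, FOLLOW(S) = {$, y, z}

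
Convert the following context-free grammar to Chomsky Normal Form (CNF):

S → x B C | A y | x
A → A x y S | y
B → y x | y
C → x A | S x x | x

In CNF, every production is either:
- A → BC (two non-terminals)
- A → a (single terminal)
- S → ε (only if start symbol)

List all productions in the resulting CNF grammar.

TX → x; TY → y; S → x; A → y; B → y; C → x; S → TX X0; X0 → B C; S → A TY; A → A X1; X1 → TX X2; X2 → TY S; B → TY TX; C → TX A; C → S X3; X3 → TX TX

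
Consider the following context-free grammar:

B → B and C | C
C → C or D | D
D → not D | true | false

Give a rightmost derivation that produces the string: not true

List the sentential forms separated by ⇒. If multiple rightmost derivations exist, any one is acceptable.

B ⇒ C ⇒ D ⇒ not D ⇒ not true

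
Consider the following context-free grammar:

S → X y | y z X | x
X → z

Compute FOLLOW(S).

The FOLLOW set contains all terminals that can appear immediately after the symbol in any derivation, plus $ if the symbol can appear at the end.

We compute FOLLOW(S) using the standard algorithm.
FOLLOW(S) starts with {$}.
FIRST(S) = {x, y, z}
FIRST(X) = {z}
FOLLOW(S) = {$}
FOLLOW(X) = {$, y}
Therefore, FOLLOW(S) = {$}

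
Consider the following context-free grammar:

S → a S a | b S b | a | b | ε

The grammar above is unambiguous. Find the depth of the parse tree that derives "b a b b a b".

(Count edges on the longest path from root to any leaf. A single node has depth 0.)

4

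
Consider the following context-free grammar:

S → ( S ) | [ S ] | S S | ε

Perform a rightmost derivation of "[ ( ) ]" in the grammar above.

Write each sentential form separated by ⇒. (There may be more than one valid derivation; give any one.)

S ⇒ [ S ] ⇒ [ ( S ) ] ⇒ [ ( ) ]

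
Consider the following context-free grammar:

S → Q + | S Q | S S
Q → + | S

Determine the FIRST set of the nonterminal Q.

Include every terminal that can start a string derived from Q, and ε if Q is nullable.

We compute FIRST(Q) using the standard algorithm.
FIRST(Q) = {+}
FIRST(S) = {+}
Therefore, FIRST(Q) = {+}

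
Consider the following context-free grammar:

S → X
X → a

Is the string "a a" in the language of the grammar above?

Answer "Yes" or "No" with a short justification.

No - no valid derivation exists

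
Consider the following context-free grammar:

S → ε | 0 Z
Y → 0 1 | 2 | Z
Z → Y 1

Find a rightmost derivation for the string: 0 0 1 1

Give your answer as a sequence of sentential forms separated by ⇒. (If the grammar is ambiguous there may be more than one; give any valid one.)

S ⇒ 0 Z ⇒ 0 Y 1 ⇒ 0 0 1 1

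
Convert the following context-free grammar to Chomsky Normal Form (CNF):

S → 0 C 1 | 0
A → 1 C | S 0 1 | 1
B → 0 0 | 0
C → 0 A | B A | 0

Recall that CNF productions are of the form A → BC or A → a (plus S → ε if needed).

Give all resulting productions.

T0 → 0; T1 → 1; S → 0; A → 1; B → 0; C → 0; S → T0 X0; X0 → C T1; A → T1 C; A → S X1; X1 → T0 T1; B → T0 T0; C → T0 A; C → B A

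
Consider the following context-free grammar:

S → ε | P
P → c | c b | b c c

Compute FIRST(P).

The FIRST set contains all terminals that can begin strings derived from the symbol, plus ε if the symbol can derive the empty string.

We compute FIRST(P) using the standard algorithm.
FIRST(P) = {b, c}
FIRST(S) = {b, c, ε}
Therefore, FIRST(P) = {b, c}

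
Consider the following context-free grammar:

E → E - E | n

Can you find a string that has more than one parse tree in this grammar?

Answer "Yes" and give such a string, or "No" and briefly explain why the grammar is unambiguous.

Yes - the string 'n - n - n - n - n - n' has two distinct parse trees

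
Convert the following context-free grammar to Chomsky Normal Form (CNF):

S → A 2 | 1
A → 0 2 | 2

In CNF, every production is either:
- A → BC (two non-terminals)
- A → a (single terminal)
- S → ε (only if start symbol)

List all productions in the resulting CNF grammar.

T2 → 2; S → 1; T0 → 0; A → 2; S → A T2; A → T0 T2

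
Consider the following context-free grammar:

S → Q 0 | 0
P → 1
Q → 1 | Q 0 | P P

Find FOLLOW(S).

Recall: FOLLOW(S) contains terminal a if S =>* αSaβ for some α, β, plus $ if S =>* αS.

We compute FOLLOW(S) using the standard algorithm.
FOLLOW(S) starts with {$}.
FIRST(P) = {1}
FIRST(Q) = {1}
FIRST(S) = {0, 1}
FOLLOW(P) = {0, 1}
FOLLOW(Q) = {0}
FOLLOW(S) = {$}
Therefore, FOLLOW(S) = {$}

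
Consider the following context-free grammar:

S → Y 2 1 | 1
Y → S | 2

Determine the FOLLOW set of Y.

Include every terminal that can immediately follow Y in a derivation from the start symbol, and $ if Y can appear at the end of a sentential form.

We compute FOLLOW(Y) using the standard algorithm.
FOLLOW(S) starts with {$}.
FIRST(S) = {1, 2}
FIRST(Y) = {1, 2}
FOLLOW(S) = {$, 2}
FOLLOW(Y) = {2}
Therefore, FOLLOW(Y) = {2}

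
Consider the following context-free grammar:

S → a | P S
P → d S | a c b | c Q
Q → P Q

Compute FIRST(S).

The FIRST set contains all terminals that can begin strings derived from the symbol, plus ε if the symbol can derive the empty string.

We compute FIRST(S) using the standard algorithm.
FIRST(P) = {a, c, d}
FIRST(Q) = {a, c, d}
FIRST(S) = {a, c, d}
Therefore, FIRST(S) = {a, c, d}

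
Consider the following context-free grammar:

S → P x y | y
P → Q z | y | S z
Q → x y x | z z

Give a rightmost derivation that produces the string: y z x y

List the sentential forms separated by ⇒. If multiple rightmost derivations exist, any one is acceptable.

S ⇒ P x y ⇒ S z x y ⇒ y z x y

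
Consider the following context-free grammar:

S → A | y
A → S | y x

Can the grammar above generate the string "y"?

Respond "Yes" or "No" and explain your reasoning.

Yes - a valid derivation exists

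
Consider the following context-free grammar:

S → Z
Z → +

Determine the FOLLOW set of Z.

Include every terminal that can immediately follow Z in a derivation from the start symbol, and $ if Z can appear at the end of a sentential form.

We compute FOLLOW(Z) using the standard algorithm.
FOLLOW(S) starts with {$}.
FIRST(S) = {+}
FIRST(Z) = {+}
FOLLOW(S) = {$}
FOLLOW(Z) = {$}
Therefore, FOLLOW(Z) = {$}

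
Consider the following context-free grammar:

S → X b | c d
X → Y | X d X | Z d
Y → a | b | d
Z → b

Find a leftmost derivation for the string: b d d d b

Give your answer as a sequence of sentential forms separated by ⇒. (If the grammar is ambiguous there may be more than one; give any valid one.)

S ⇒ X b ⇒ X d X b ⇒ Z d d X b ⇒ b d d X b ⇒ b d d Y b ⇒ b d d d b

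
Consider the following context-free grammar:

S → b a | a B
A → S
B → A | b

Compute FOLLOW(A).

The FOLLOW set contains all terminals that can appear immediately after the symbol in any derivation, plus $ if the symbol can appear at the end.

We compute FOLLOW(A) using the standard algorithm.
FOLLOW(S) starts with {$}.
FIRST(A) = {a, b}
FIRST(B) = {a, b}
FIRST(S) = {a, b}
FOLLOW(A) = {$}
FOLLOW(B) = {$}
FOLLOW(S) = {$}
Therefore, FOLLOW(A) = {$}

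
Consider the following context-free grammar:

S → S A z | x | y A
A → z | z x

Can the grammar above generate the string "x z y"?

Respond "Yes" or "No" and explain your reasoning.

No - no valid derivation exists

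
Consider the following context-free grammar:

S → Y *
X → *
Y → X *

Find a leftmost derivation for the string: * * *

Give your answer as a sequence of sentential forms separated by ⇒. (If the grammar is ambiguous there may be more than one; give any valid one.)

S ⇒ Y * ⇒ X * * ⇒ * * *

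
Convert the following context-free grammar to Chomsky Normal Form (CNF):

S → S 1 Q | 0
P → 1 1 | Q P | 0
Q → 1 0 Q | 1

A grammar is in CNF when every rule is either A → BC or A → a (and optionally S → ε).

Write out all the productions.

T1 → 1; S → 0; P → 0; T0 → 0; Q → 1; S → S X0; X0 → T1 Q; P → T1 T1; P → Q P; Q → T1 X1; X1 → T0 Q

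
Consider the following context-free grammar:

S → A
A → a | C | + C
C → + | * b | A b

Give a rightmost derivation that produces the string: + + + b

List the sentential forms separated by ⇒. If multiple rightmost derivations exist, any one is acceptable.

S ⇒ A ⇒ + C ⇒ + A b ⇒ + + C b ⇒ + + + b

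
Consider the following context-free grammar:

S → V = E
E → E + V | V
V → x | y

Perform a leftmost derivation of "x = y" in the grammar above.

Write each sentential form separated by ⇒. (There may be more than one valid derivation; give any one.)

S ⇒ V = E ⇒ x = E ⇒ x = V ⇒ x = y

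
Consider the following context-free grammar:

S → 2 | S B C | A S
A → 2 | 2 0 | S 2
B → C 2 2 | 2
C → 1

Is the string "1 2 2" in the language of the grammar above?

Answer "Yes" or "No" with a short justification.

No - no valid derivation exists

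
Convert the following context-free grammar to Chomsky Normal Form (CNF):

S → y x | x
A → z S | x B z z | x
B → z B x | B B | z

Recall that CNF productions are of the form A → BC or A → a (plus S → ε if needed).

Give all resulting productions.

TY → y; TX → x; S → x; TZ → z; A → x; B → z; S → TY TX; A → TZ S; A → TX X0; X0 → B X1; X1 → TZ TZ; B → TZ X2; X2 → B TX; B → B B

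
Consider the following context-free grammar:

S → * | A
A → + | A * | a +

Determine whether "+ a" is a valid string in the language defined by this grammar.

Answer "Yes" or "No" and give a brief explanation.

No - no valid derivation exists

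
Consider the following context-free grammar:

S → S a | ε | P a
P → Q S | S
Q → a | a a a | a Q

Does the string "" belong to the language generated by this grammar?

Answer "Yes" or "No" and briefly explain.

Yes - a valid derivation exists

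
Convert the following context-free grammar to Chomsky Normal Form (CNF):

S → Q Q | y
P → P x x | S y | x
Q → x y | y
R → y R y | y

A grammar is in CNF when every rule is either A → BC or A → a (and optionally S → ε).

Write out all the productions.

S → y; TX → x; TY → y; P → x; Q → y; R → y; S → Q Q; P → P X0; X0 → TX TX; P → S TY; Q → TX TY; R → TY X1; X1 → R TY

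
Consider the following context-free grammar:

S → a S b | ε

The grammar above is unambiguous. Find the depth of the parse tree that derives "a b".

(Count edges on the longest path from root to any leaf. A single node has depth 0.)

2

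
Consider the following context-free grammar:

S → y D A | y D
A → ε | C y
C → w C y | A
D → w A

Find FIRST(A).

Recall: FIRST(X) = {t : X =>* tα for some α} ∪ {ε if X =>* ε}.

We compute FIRST(A) using the standard algorithm.
FIRST(A) = {w, y, ε}
FIRST(C) = {w, y, ε}
FIRST(D) = {w}
FIRST(S) = {y}
Therefore, FIRST(A) = {w, y, ε}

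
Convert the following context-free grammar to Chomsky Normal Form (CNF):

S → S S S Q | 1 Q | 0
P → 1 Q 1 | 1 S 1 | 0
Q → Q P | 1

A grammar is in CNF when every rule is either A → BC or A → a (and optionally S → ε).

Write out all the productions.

T1 → 1; S → 0; P → 0; Q → 1; S → S X0; X0 → S X1; X1 → S Q; S → T1 Q; P → T1 X2; X2 → Q T1; P → T1 X3; X3 → S T1; Q → Q P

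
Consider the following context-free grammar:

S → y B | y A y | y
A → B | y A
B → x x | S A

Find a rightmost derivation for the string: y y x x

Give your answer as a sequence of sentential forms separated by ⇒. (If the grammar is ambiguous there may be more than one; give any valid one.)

S ⇒ y B ⇒ y S A ⇒ y S B ⇒ y S x x ⇒ y y x x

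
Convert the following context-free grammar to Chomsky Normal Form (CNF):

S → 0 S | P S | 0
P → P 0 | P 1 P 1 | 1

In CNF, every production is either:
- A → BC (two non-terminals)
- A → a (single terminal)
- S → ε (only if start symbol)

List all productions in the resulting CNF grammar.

T0 → 0; S → 0; T1 → 1; P → 1; S → T0 S; S → P S; P → P T0; P → P X0; X0 → T1 X1; X1 → P T1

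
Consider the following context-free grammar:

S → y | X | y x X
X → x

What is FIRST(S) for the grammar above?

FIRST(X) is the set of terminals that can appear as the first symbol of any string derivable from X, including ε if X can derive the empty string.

We compute FIRST(S) using the standard algorithm.
FIRST(S) = {x, y}
FIRST(X) = {x}
Therefore, FIRST(S) = {x, y}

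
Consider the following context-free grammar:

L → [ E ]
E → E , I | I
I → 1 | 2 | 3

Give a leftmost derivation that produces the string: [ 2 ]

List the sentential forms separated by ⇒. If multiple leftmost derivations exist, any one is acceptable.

L ⇒ [ E ] ⇒ [ I ] ⇒ [ 2 ]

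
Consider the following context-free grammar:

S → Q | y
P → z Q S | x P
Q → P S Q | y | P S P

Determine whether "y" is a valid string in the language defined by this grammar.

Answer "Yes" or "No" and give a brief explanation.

Yes - a valid derivation exists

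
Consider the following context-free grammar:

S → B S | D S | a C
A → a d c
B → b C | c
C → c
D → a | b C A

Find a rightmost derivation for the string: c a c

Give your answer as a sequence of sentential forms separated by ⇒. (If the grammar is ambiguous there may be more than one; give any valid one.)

S ⇒ B S ⇒ B a C ⇒ B a c ⇒ c a c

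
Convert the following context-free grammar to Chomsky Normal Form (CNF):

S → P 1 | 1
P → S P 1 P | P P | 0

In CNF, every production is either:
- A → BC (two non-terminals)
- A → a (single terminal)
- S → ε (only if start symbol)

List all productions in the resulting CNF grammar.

T1 → 1; S → 1; P → 0; S → P T1; P → S X0; X0 → P X1; X1 → T1 P; P → P P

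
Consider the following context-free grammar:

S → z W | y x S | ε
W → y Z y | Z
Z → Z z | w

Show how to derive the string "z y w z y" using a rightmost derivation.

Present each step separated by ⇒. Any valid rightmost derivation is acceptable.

S ⇒ z W ⇒ z y Z y ⇒ z y Z z y ⇒ z y w z y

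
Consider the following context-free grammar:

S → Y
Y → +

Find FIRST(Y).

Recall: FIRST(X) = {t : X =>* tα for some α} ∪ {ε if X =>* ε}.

We compute FIRST(Y) using the standard algorithm.
FIRST(S) = {+}
FIRST(Y) = {+}
Therefore, FIRST(Y) = {+}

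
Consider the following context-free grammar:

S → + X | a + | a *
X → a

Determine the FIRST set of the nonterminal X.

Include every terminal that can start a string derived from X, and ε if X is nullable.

We compute FIRST(X) using the standard algorithm.
FIRST(S) = {+, a}
FIRST(X) = {a}
Therefore, FIRST(X) = {a}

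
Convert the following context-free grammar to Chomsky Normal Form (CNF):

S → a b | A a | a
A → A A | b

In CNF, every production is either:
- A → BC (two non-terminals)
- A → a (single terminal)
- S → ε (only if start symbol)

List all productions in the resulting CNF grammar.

TA → a; TB → b; S → a; A → b; S → TA TB; S → A TA; A → A A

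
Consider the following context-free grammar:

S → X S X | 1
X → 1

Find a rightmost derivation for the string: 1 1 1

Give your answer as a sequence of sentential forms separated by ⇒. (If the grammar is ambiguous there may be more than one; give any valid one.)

S ⇒ X S X ⇒ X S 1 ⇒ X 1 1 ⇒ 1 1 1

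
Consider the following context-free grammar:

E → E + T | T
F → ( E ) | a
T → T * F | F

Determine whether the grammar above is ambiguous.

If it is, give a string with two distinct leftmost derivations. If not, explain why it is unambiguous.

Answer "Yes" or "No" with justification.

No - the grammar is unambiguous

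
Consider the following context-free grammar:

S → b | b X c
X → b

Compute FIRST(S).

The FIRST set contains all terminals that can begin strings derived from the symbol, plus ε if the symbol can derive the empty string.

We compute FIRST(S) using the standard algorithm.
FIRST(S) = {b}
FIRST(X) = {b}
Therefore, FIRST(S) = {b}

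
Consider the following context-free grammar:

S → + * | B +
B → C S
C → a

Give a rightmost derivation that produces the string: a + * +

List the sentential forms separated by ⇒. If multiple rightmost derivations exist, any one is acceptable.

S ⇒ B + ⇒ C S + ⇒ C + * + ⇒ a + * +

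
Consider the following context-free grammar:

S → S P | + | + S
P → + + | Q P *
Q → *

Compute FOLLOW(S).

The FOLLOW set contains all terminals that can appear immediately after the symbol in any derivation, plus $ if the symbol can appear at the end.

We compute FOLLOW(S) using the standard algorithm.
FOLLOW(S) starts with {$}.
FIRST(P) = {*, +}
FIRST(Q) = {*}
FIRST(S) = {+}
FOLLOW(P) = {$, *, +}
FOLLOW(Q) = {*, +}
FOLLOW(S) = {$, *, +}
Therefore, FOLLOW(S) = {$, *, +}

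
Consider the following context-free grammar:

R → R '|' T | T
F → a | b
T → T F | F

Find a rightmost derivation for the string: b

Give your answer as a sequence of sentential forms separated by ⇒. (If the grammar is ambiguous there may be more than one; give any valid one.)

R ⇒ T ⇒ F ⇒ b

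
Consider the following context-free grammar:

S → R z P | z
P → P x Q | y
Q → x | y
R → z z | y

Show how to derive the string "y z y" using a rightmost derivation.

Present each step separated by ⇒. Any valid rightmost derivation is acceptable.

S ⇒ R z P ⇒ R z y ⇒ y z y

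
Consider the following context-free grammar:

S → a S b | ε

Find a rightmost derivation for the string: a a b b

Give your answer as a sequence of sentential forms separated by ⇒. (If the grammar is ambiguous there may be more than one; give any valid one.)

S ⇒ a S b ⇒ a a S b b ⇒ a a b b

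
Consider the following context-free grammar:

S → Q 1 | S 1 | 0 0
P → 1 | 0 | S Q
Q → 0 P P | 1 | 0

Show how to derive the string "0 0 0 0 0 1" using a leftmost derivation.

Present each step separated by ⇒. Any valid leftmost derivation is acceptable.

S ⇒ Q 1 ⇒ 0 P P 1 ⇒ 0 0 P 1 ⇒ 0 0 S Q 1 ⇒ 0 0 0 0 Q 1 ⇒ 0 0 0 0 0 1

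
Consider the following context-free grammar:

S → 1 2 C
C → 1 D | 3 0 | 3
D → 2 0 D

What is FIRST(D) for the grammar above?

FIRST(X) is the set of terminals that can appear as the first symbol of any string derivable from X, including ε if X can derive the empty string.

We compute FIRST(D) using the standard algorithm.
FIRST(C) = {1, 3}
FIRST(D) = {2}
FIRST(S) = {1}
Therefore, FIRST(D) = {2}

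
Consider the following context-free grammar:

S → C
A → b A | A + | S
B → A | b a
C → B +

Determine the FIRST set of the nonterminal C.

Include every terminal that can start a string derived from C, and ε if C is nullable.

We compute FIRST(C) using the standard algorithm.
FIRST(A) = {b}
FIRST(B) = {b}
FIRST(C) = {b}
FIRST(S) = {b}
Therefore, FIRST(C) = {b}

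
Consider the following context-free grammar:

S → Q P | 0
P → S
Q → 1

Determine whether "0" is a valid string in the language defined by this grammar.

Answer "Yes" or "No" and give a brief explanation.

Yes - a valid derivation exists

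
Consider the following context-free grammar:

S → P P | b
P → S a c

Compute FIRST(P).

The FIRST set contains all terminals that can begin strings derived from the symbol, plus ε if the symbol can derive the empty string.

We compute FIRST(P) using the standard algorithm.
FIRST(P) = {b}
FIRST(S) = {b}
Therefore, FIRST(P) = {b}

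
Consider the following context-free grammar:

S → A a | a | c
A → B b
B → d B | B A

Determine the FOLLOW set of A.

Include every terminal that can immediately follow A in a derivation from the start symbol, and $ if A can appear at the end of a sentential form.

We compute FOLLOW(A) using the standard algorithm.
FOLLOW(S) starts with {$}.
FIRST(A) = {d}
FIRST(B) = {d}
FIRST(S) = {a, c, d}
FOLLOW(A) = {a, b, d}
FOLLOW(B) = {b, d}
FOLLOW(S) = {$}
Therefore, FOLLOW(A) = {a, b, d}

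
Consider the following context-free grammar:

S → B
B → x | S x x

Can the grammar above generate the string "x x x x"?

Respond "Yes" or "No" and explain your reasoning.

No - no valid derivation exists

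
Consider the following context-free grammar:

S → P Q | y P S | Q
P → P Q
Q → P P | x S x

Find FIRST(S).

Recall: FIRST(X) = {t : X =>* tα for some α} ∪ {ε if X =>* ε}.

We compute FIRST(S) using the standard algorithm.
FIRST(P) = {}
FIRST(Q) = {x}
FIRST(S) = {x, y}
Therefore, FIRST(S) = {x, y}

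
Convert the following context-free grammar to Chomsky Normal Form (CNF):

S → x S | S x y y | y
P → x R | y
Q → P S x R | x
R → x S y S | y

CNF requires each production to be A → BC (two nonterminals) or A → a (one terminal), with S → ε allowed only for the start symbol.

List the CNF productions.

TX → x; TY → y; S → y; P → y; Q → x; R → y; S → TX S; S → S X0; X0 → TX X1; X1 → TY TY; P → TX R; Q → P X2; X2 → S X3; X3 → TX R; R → TX X4; X4 → S X5; X5 → TY S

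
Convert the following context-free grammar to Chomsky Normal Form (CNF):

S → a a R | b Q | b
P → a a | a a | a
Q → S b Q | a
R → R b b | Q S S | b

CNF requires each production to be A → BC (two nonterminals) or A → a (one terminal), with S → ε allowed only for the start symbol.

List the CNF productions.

TA → a; TB → b; S → b; P → a; Q → a; R → b; S → TA X0; X0 → TA R; S → TB Q; P → TA TA; P → TA TA; Q → S X1; X1 → TB Q; R → R X2; X2 → TB TB; R → Q X3; X3 → S S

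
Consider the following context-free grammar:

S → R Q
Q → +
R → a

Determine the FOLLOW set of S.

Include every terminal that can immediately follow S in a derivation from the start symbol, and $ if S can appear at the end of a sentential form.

We compute FOLLOW(S) using the standard algorithm.
FOLLOW(S) starts with {$}.
FIRST(Q) = {+}
FIRST(R) = {a}
FIRST(S) = {a}
FOLLOW(Q) = {$}
FOLLOW(R) = {+}
FOLLOW(S) = {$}
Therefore, FOLLOW(S) = {$}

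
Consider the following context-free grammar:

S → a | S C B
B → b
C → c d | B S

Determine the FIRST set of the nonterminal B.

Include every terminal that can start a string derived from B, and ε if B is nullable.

We compute FIRST(B) using the standard algorithm.
FIRST(B) = {b}
FIRST(C) = {b, c}
FIRST(S) = {a}
Therefore, FIRST(B) = {b}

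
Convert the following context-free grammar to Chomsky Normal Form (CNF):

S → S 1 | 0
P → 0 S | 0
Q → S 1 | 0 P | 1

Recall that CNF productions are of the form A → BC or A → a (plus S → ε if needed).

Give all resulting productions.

T1 → 1; S → 0; T0 → 0; P → 0; Q → 1; S → S T1; P → T0 S; Q → S T1; Q → T0 P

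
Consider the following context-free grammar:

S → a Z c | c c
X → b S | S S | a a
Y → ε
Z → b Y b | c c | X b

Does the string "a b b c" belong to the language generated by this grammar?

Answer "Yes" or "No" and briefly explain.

Yes - a valid derivation exists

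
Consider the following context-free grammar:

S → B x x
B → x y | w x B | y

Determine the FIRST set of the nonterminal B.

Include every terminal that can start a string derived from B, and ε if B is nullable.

We compute FIRST(B) using the standard algorithm.
FIRST(B) = {w, x, y}
FIRST(S) = {w, x, y}
Therefore, FIRST(B) = {w, x, y}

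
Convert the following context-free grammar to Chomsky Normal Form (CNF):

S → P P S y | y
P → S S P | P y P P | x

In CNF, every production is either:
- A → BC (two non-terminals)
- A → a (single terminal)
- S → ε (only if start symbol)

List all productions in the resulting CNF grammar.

TY → y; S → y; P → x; S → P X0; X0 → P X1; X1 → S TY; P → S X2; X2 → S P; P → P X3; X3 → TY X4; X4 → P P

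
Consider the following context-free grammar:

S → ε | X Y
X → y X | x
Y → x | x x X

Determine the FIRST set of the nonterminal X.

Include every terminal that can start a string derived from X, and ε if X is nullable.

We compute FIRST(X) using the standard algorithm.
FIRST(S) = {x, y, ε}
FIRST(X) = {x, y}
FIRST(Y) = {x}
Therefore, FIRST(X) = {x, y}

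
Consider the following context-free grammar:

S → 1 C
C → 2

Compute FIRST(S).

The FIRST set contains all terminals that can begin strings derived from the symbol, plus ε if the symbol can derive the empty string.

We compute FIRST(S) using the standard algorithm.
FIRST(C) = {2}
FIRST(S) = {1}
Therefore, FIRST(S) = {1}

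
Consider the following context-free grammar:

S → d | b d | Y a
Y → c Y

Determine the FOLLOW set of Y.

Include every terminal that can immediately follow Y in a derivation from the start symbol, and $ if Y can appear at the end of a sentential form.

We compute FOLLOW(Y) using the standard algorithm.
FOLLOW(S) starts with {$}.
FIRST(S) = {b, c, d}
FIRST(Y) = {c}
FOLLOW(S) = {$}
FOLLOW(Y) = {a}
Therefore, FOLLOW(Y) = {a}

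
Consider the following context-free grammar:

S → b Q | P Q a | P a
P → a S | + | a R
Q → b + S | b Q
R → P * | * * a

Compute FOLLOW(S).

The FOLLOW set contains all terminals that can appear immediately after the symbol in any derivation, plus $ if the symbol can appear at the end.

We compute FOLLOW(S) using the standard algorithm.
FOLLOW(S) starts with {$}.
FIRST(P) = {+, a}
FIRST(Q) = {b}
FIRST(R) = {*, +, a}
FIRST(S) = {+, a, b}
FOLLOW(P) = {*, a, b}
FOLLOW(Q) = {$, *, a, b}
FOLLOW(R) = {*, a, b}
FOLLOW(S) = {$, *, a, b}
Therefore, FOLLOW(S) = {$, *, a, b}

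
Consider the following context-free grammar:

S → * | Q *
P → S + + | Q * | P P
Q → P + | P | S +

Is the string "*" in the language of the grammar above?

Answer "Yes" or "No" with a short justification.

Yes - a valid derivation exists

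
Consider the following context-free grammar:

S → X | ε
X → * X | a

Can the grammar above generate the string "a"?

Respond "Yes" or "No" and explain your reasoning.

Yes - a valid derivation exists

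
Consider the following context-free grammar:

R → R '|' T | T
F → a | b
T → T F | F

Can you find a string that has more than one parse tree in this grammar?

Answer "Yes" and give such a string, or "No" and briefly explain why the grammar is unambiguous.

No - the grammar is unambiguous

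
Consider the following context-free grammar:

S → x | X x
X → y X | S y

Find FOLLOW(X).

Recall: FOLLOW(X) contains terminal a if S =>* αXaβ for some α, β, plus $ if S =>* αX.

We compute FOLLOW(X) using the standard algorithm.
FOLLOW(S) starts with {$}.
FIRST(S) = {x, y}
FIRST(X) = {x, y}
FOLLOW(S) = {$, y}
FOLLOW(X) = {x}
Therefore, FOLLOW(X) = {x}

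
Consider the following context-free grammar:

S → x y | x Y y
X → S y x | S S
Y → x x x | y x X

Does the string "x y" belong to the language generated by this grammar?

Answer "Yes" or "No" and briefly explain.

Yes - a valid derivation exists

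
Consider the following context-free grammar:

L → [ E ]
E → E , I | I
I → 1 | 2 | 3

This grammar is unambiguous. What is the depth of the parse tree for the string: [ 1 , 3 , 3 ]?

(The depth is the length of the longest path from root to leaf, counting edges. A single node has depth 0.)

5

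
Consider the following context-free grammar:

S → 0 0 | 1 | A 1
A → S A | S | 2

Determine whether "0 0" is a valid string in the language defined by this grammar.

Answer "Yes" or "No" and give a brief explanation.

Yes - a valid derivation exists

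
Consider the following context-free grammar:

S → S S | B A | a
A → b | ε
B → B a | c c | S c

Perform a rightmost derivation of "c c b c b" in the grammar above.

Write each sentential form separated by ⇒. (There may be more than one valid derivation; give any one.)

S ⇒ B A ⇒ B b ⇒ S c b ⇒ B A c b ⇒ B b c b ⇒ c c b c b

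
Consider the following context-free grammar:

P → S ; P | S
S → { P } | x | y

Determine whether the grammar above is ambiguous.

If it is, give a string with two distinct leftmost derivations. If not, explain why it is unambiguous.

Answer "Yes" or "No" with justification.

No - the grammar is unambiguous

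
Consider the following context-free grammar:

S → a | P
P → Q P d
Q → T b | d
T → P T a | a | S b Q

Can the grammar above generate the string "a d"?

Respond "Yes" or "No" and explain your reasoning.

No - no valid derivation exists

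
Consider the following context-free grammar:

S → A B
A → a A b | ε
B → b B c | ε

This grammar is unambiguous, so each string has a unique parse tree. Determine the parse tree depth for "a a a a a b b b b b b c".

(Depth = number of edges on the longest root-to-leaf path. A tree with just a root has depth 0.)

7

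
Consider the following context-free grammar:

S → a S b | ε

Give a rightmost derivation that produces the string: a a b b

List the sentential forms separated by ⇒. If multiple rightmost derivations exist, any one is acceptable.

S ⇒ a S b ⇒ a a S b b ⇒ a a b b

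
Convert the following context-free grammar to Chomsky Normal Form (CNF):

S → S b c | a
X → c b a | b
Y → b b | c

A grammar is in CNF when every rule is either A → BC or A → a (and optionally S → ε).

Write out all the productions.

TB → b; TC → c; S → a; TA → a; X → b; Y → c; S → S X0; X0 → TB TC; X → TC X1; X1 → TB TA; Y → TB TB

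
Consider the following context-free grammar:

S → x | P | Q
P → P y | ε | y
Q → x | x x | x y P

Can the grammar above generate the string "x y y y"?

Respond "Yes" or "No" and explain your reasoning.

Yes - a valid derivation exists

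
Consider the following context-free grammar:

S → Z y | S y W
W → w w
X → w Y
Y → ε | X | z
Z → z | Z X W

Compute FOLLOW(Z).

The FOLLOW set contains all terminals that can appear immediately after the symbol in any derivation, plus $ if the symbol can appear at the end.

We compute FOLLOW(Z) using the standard algorithm.
FOLLOW(S) starts with {$}.
FIRST(S) = {z}
FIRST(W) = {w}
FIRST(X) = {w}
FIRST(Y) = {w, z, ε}
FIRST(Z) = {z}
FOLLOW(S) = {$, y}
FOLLOW(W) = {$, w, y}
FOLLOW(X) = {w}
FOLLOW(Y) = {w}
FOLLOW(Z) = {w, y}
Therefore, FOLLOW(Z) = {w, y}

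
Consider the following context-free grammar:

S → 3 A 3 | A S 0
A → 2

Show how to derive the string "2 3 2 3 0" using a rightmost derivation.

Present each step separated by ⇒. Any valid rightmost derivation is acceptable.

S ⇒ A S 0 ⇒ A 3 A 3 0 ⇒ A 3 2 3 0 ⇒ 2 3 2 3 0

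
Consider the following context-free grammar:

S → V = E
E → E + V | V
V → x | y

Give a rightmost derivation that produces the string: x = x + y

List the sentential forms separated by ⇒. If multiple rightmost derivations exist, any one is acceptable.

S ⇒ V = E ⇒ V = E + V ⇒ V = E + y ⇒ V = V + y ⇒ V = x + y ⇒ x = x + y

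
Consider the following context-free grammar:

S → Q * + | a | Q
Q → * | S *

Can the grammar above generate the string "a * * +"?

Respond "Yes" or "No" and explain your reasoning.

Yes - a valid derivation exists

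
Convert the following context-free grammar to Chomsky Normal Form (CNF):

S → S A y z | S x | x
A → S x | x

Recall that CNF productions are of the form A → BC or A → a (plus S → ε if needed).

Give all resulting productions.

TY → y; TZ → z; TX → x; S → x; A → x; S → S X0; X0 → A X1; X1 → TY TZ; S → S TX; A → S TX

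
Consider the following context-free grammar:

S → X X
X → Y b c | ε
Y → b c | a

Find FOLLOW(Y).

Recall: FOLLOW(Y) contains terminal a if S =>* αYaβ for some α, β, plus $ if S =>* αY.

We compute FOLLOW(Y) using the standard algorithm.
FOLLOW(S) starts with {$}.
FIRST(S) = {a, b, ε}
FIRST(X) = {a, b, ε}
FIRST(Y) = {a, b}
FOLLOW(S) = {$}
FOLLOW(X) = {$, a, b}
FOLLOW(Y) = {b}
Therefore, FOLLOW(Y) = {b}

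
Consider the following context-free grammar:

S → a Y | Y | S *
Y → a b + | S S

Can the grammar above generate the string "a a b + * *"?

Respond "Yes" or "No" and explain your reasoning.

Yes - a valid derivation exists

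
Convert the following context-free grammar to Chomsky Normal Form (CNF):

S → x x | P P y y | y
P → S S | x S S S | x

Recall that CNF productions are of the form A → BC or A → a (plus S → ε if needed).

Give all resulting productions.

TX → x; TY → y; S → y; P → x; S → TX TX; S → P X0; X0 → P X1; X1 → TY TY; P → S S; P → TX X2; X2 → S X3; X3 → S S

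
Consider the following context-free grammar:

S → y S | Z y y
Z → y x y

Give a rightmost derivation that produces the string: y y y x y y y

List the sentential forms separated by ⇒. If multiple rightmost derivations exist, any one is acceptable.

S ⇒ y S ⇒ y y S ⇒ y y Z y y ⇒ y y y x y y y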